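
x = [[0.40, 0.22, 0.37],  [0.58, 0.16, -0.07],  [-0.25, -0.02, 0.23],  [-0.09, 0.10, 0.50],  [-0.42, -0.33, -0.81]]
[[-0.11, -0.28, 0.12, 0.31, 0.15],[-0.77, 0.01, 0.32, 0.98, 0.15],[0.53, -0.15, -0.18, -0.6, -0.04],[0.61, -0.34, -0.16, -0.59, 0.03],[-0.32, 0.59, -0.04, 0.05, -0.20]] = x@[[-0.97, -0.35, 1.02, 1.39, -0.03], [-0.75, 0.95, -1.63, 0.65, 0.99], [1.2, -0.93, 0.19, -1.05, -0.14]]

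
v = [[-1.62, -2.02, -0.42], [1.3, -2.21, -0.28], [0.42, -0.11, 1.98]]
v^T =[[-1.62, 1.30, 0.42], [-2.02, -2.21, -0.11], [-0.42, -0.28, 1.98]]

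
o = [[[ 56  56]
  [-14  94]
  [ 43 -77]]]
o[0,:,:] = [[56, 56], [-14, 94], [43, -77]]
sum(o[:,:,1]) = 73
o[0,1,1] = 94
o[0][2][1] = -77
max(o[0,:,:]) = 94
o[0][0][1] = 56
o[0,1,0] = -14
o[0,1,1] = 94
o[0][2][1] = -77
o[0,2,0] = 43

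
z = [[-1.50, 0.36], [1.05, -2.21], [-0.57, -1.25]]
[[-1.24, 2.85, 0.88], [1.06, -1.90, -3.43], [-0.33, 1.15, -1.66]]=z@[[0.80, -1.91, -0.24], [-0.1, -0.05, 1.44]]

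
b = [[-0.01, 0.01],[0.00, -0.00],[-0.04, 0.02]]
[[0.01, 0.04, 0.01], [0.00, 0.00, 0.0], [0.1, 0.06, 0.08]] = b @ [[-3.91, 1.44, -3.33],[-2.65, 5.82, -2.76]]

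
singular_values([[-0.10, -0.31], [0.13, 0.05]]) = [0.34, 0.1]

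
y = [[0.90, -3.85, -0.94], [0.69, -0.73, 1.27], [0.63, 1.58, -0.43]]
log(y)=[[0.67-0.06j, -1.77+1.26j, -1.23-1.11j], [0.41-0.07j, (0.46+1.42j), (0.11-1.25j)], [0.46+0.10j, -0.13-2.03j, 0.85+1.78j]]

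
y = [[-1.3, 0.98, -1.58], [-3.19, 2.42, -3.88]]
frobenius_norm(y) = 6.02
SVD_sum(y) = [[-1.30, 0.98, -1.58],[-3.19, 2.42, -3.88]] + [[-0.0,-0.00,-0.0], [0.0,0.0,0.00]]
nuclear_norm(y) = 6.02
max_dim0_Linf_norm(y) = 3.88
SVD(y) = [[-0.38, -0.93], [-0.93, 0.38]] @ diag([6.019441533711956, 0.004860269895306453]) @ [[0.57, -0.43, 0.7], [0.38, 0.89, 0.24]]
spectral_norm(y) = 6.02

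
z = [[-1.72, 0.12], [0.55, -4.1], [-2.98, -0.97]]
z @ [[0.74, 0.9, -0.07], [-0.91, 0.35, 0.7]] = [[-1.38, -1.51, 0.20], [4.14, -0.94, -2.91], [-1.32, -3.02, -0.47]]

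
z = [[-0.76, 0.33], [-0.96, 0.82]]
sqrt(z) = [[(-0.16+0.88j), (0.23-0.22j)], [-0.66+0.63j, (0.93-0.15j)]]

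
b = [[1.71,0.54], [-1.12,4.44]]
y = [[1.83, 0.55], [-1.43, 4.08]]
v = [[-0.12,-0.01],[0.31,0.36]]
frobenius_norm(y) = 4.73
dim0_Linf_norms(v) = [0.31, 0.36]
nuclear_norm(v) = 0.57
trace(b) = 6.15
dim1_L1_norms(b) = [2.25, 5.56]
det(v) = -0.04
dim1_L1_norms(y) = [2.38, 5.51]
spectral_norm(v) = 0.48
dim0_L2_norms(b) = [2.04, 4.47]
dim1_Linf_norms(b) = [1.71, 4.44]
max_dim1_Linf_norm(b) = 4.44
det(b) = 8.20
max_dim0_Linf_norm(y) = 4.08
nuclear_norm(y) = 6.23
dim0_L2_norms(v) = [0.33, 0.36]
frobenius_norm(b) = 4.92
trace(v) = 0.24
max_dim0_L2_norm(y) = 4.12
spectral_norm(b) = 4.58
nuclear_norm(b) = 6.37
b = v + y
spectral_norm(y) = 4.32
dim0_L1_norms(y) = [3.26, 4.63]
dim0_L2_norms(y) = [2.32, 4.12]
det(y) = 8.25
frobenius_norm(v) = 0.49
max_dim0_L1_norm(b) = 4.98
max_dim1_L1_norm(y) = 5.51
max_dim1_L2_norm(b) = 4.58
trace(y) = 5.91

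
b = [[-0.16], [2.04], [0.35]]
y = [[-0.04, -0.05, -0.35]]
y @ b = [[-0.22]]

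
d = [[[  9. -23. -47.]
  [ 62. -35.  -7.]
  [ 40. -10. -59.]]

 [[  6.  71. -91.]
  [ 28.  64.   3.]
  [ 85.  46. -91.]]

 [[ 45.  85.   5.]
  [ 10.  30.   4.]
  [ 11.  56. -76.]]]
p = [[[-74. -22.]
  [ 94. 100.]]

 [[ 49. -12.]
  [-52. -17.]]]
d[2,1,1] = 30.0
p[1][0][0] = 49.0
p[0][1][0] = 94.0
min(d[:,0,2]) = -91.0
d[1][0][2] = -91.0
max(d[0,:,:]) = 62.0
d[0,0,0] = 9.0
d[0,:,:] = [[9.0, -23.0, -47.0], [62.0, -35.0, -7.0], [40.0, -10.0, -59.0]]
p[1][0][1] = -12.0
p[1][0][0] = 49.0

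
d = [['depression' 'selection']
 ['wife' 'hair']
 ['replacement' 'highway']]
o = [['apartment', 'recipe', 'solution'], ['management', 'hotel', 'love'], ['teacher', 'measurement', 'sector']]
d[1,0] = 'wife'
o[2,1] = 'measurement'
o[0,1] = 'recipe'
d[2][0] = 'replacement'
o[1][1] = 'hotel'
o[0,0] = 'apartment'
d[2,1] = 'highway'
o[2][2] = 'sector'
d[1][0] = 'wife'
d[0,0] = 'depression'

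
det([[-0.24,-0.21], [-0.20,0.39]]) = -0.136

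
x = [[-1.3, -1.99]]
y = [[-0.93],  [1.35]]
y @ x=[[1.21, 1.85], [-1.76, -2.69]]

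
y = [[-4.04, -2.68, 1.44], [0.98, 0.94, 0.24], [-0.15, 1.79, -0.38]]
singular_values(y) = [5.3, 1.56, 0.61]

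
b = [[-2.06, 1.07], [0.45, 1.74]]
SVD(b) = [[-0.94, -0.35], [-0.35, 0.94]] @ diag([2.39521789756136, 1.6975073558608635]) @ [[0.74, -0.67],[0.67, 0.74]]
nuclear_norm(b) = 4.09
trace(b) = -0.32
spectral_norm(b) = 2.40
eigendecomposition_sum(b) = [[-2.12, 0.58], [0.24, -0.07]] + [[0.06, 0.49], [0.21, 1.81]]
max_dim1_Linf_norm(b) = 2.06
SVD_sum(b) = [[-1.66, 1.51], [-0.62, 0.56]] + [[-0.4, -0.44], [1.07, 1.18]]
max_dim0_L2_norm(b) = 2.11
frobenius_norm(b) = 2.94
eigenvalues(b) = [-2.18, 1.86]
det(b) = -4.07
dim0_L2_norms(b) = [2.11, 2.04]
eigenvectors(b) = [[-0.99, -0.26], [0.11, -0.96]]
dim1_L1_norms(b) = [3.13, 2.19]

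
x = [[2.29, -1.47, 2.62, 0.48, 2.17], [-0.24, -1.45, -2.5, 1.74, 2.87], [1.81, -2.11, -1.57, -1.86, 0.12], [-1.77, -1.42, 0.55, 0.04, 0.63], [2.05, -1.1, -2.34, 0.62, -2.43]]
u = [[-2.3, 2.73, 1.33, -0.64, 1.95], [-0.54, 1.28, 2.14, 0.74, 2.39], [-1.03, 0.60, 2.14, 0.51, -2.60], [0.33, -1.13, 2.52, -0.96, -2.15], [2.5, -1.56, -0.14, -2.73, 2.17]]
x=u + [[4.59,-4.2,1.29,1.12,0.22],[0.3,-2.73,-4.64,1.00,0.48],[2.84,-2.71,-3.71,-2.37,2.72],[-2.10,-0.29,-1.97,1.00,2.78],[-0.45,0.46,-2.2,3.35,-4.60]]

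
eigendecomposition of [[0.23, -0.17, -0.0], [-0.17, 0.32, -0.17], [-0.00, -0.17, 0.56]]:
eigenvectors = [[-0.72, 0.67, 0.2], [-0.66, -0.55, -0.51], [-0.23, -0.50, 0.84]]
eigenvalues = [0.07, 0.37, 0.66]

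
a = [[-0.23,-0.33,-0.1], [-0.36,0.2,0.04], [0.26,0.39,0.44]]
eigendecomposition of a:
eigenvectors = [[0.74,0.17,-0.29], [0.49,-0.51,0.41], [-0.46,0.84,0.87]]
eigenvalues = [-0.38, 0.26, 0.54]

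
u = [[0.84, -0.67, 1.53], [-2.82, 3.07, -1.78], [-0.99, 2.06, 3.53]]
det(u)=0.095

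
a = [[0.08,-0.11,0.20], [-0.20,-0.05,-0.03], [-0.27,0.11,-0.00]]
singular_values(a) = [0.37, 0.2, 0.1]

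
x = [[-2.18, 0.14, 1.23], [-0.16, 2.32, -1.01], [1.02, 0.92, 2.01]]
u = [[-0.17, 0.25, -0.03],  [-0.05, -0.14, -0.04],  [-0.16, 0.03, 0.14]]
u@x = [[0.3, 0.53, -0.52], [0.09, -0.37, -0.0], [0.49, 0.18, 0.05]]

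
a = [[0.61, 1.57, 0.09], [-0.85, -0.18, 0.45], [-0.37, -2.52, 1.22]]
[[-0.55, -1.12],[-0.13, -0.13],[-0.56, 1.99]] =a @ [[-0.30, 0.33],[-0.18, -0.84],[-0.92, 0.0]]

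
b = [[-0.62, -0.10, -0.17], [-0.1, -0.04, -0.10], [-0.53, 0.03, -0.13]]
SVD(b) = [[-0.76, -0.44, -0.48], [-0.15, -0.61, 0.78], [-0.63, 0.66, 0.4]] @ diag([0.8543270548127352, 0.10248480533498135, 0.05676396824085401]) @ [[0.96,0.07,0.26], [-0.20,0.86,0.48], [0.19,0.51,-0.84]]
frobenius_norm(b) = 0.86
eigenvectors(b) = [[0.77+0.00j, 0.19+0.08j, (0.19-0.08j)],[0.19+0.00j, (0.18-0.62j), 0.18+0.62j],[0.62+0.00j, (-0.74+0j), -0.74-0.00j]]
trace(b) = -0.79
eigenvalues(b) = [(-0.78+0j), (-0+0.08j), (-0-0.08j)]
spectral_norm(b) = 0.85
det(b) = -0.00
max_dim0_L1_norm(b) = 1.25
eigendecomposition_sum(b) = [[-0.62+0.00j, -0.08+0.00j, -0.17+0.00j], [-0.15+0.00j, -0.02+0.00j, (-0.04+0j)], [(-0.5+0j), -0.06+0.00j, (-0.14+0j)]] + [[0.00+0.01j, (-0.01-0j), -0.01j], [0.03-0.01j, (-0.01+0.04j), (-0.03-0j)], [(-0.02-0.03j), (0.05-0j), 0.03j]] + [[0.00-0.01j, -0.01+0.00j, 0.00+0.01j], [(0.03+0.01j), -0.01-0.04j, -0.03+0.00j], [(-0.02+0.03j), 0.05+0.00j, -0.03j]]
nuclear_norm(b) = 1.01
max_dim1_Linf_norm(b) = 0.62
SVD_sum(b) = [[-0.62,-0.05,-0.17], [-0.12,-0.01,-0.03], [-0.52,-0.04,-0.14]] + [[0.01, -0.04, -0.02], [0.01, -0.05, -0.03], [-0.01, 0.06, 0.03]] + [[-0.01, -0.01, 0.02], [0.01, 0.02, -0.04], [0.0, 0.01, -0.02]]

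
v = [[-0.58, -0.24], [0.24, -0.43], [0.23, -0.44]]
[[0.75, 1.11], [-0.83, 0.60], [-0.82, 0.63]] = v@[[-1.7,-1.08], [0.98,-2.0]]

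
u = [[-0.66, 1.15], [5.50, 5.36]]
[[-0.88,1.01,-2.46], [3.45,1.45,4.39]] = u@[[0.88,-0.38,1.85], [-0.26,0.66,-1.08]]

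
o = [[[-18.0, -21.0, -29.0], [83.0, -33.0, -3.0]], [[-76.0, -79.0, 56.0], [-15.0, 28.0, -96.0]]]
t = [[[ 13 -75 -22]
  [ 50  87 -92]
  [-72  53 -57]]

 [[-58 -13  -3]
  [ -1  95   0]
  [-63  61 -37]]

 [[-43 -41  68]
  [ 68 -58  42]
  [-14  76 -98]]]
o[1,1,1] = 28.0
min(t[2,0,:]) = -43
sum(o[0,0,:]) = -68.0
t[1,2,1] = 61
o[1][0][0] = -76.0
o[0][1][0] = 83.0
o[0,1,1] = -33.0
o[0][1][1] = -33.0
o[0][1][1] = -33.0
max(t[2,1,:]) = 68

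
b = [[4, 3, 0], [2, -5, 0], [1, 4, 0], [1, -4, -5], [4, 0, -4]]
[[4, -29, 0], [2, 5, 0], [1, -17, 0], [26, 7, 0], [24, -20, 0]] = b @ [[1, -5, 0], [0, -3, 0], [-5, 0, 0]]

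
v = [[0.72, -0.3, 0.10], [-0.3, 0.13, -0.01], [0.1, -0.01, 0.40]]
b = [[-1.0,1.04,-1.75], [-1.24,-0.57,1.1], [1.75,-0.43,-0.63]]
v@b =[[-0.17, 0.88, -1.65], [0.12, -0.38, 0.67], [0.61, -0.06, -0.44]]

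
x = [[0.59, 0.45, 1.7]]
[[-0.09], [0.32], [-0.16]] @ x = [[-0.05, -0.04, -0.15], [0.19, 0.14, 0.54], [-0.09, -0.07, -0.27]]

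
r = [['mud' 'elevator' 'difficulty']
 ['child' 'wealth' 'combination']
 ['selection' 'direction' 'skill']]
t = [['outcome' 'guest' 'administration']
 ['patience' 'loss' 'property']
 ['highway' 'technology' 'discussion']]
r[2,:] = ['selection', 'direction', 'skill']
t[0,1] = 'guest'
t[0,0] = 'outcome'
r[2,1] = 'direction'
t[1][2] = 'property'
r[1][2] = 'combination'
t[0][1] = 'guest'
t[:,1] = ['guest', 'loss', 'technology']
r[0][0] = 'mud'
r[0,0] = 'mud'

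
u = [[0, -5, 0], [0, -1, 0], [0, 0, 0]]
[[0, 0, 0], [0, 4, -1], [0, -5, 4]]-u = [[0, 5, 0], [0, 5, -1], [0, -5, 4]]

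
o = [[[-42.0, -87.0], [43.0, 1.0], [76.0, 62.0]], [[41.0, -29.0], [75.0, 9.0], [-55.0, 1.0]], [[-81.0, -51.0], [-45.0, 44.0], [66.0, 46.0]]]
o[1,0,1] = -29.0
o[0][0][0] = -42.0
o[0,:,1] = [-87.0, 1.0, 62.0]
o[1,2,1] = 1.0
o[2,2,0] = 66.0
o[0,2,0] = 76.0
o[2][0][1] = -51.0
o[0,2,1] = 62.0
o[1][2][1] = 1.0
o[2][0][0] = -81.0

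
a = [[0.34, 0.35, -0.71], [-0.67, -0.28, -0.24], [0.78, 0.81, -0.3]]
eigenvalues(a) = [(-0.22+0.95j), (-0.22-0.95j), (0.2+0j)]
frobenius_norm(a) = 1.64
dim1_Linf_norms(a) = [0.71, 0.67, 0.81]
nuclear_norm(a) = 2.36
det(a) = 0.19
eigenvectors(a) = [[(0.38+0.39j), 0.38-0.39j, (-0.62+0j)], [(-0.3+0.42j), -0.30-0.42j, 0.75+0.00j], [(0.67+0j), 0.67-0.00j, 0.24+0.00j]]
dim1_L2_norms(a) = [0.86, 0.76, 1.16]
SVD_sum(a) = [[0.49, 0.43, -0.23], [-0.41, -0.36, 0.19], [0.82, 0.72, -0.38]] + [[-0.21, -0.01, -0.46], [-0.20, -0.01, -0.45], [0.02, 0.00, 0.05]] + [[0.05, -0.07, -0.02], [-0.06, 0.09, 0.03], [-0.06, 0.09, 0.03]]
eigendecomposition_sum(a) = [[(0.13+0.33j), (0.21+0.23j), -0.32+0.12j], [-0.29+0.18j, -0.18+0.24j, -0.17-0.27j], [0.41+0.17j, (0.39+0.02j), -0.17+0.39j]] + [[0.13-0.33j, (0.21-0.23j), -0.32-0.12j], [(-0.29-0.18j), (-0.18-0.24j), (-0.17+0.27j)], [(0.41-0.17j), (0.39-0.02j), -0.17-0.39j]] + [[0.08-0.00j, -0.07-0.00j, -0.08-0.00j],[(-0.1+0j), (0.09+0j), 0.09+0.00j],[-0.03+0.00j, 0.03+0.00j, 0.03+0.00j]]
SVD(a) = [[-0.47, -0.71, -0.52],[0.39, -0.7, 0.60],[-0.79, 0.08, 0.61]] @ diag([1.4644136673296866, 0.7099517501092139, 0.18182718018734925]) @ [[-0.71, -0.62, 0.33],[0.41, 0.02, 0.91],[-0.58, 0.78, 0.24]]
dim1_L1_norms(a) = [1.4, 1.19, 1.89]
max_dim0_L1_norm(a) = 1.79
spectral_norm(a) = 1.46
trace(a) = -0.24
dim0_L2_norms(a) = [1.08, 0.93, 0.81]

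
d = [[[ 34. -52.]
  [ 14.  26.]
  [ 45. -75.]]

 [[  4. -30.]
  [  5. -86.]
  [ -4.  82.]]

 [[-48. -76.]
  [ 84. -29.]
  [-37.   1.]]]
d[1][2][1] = 82.0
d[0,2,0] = 45.0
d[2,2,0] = -37.0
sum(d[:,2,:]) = 12.0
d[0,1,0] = 14.0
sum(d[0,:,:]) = -8.0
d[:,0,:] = [[34.0, -52.0], [4.0, -30.0], [-48.0, -76.0]]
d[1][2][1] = 82.0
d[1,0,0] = 4.0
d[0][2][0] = 45.0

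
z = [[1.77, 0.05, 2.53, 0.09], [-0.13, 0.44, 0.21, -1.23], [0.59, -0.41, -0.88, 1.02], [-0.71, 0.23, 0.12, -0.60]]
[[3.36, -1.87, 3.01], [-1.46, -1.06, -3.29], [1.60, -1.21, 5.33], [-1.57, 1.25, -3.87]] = z @ [[1.34, -2.75, 3.47], [0.30, -1.94, -0.06], [0.34, 1.2, -1.31], [1.21, 0.66, 2.06]]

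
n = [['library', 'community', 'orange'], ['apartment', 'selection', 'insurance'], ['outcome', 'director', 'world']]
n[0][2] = 'orange'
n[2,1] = 'director'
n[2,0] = 'outcome'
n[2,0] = 'outcome'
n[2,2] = 'world'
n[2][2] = 'world'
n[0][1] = 'community'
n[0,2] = 'orange'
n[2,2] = 'world'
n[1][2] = 'insurance'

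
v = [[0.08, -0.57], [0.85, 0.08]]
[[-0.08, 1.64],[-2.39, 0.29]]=v @ [[-2.79,0.6],[-0.26,-2.79]]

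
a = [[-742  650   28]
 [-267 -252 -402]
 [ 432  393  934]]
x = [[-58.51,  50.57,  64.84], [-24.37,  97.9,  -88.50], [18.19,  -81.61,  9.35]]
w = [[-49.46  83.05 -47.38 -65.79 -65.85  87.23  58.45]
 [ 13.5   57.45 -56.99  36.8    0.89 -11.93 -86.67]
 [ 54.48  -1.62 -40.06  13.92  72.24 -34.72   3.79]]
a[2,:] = [432, 393, 934]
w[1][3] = 36.8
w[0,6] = 58.45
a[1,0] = -267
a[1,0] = -267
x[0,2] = 64.84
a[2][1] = 393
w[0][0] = -49.46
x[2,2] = 9.35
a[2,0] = 432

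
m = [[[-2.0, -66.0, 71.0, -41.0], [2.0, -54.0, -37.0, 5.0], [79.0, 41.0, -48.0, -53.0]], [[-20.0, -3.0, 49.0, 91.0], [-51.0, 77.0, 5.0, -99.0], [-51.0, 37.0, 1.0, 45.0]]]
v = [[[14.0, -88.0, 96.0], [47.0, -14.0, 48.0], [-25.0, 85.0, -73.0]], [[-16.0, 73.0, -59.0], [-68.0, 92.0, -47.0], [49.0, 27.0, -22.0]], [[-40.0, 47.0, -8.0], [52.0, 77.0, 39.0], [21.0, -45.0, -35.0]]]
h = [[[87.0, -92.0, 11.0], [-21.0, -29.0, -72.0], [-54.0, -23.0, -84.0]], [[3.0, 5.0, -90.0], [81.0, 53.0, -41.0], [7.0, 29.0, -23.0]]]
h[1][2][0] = 7.0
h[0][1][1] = -29.0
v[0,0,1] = -88.0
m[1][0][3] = 91.0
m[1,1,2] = 5.0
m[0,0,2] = 71.0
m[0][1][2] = -37.0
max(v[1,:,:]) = 92.0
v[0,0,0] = 14.0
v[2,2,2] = -35.0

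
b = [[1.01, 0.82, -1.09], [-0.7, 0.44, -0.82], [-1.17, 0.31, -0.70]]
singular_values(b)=[1.83, 1.69, 0.0]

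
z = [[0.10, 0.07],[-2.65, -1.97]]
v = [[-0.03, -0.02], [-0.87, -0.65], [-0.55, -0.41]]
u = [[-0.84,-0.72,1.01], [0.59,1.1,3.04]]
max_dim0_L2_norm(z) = 2.65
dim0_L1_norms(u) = [1.43, 1.82, 4.05]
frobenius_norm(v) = 1.29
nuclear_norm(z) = 3.31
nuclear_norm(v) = 1.29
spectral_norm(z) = 3.30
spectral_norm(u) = 3.34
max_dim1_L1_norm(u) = 4.73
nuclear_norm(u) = 4.71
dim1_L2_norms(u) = [1.5, 3.29]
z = u @ v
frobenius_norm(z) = 3.30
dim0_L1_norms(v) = [1.45, 1.08]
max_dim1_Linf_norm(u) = 3.04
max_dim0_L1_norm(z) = 2.75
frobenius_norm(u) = 3.61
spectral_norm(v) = 1.29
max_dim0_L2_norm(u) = 3.2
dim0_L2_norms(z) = [2.65, 1.97]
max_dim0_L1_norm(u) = 4.05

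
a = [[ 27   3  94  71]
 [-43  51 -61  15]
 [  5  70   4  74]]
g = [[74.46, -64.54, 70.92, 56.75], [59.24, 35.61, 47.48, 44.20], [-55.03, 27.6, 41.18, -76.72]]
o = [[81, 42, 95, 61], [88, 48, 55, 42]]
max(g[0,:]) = 74.46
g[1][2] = 47.48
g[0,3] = 56.75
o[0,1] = 42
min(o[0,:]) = 42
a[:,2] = [94, -61, 4]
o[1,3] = 42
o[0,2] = 95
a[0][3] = 71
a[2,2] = 4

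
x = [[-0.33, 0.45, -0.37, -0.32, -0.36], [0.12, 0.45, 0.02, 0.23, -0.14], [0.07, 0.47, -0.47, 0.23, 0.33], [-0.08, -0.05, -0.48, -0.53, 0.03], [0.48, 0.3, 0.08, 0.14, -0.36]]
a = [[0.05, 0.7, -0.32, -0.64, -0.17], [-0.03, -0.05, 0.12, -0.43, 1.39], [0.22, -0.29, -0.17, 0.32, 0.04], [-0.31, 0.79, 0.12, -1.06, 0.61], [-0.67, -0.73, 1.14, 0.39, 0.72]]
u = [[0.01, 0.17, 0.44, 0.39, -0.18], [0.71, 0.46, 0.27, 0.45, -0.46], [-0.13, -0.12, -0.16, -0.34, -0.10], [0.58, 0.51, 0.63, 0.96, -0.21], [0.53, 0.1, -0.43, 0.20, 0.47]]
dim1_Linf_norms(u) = [0.44, 0.71, 0.34, 0.96, 0.53]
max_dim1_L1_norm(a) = 3.65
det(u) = 0.00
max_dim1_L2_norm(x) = 0.82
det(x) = 0.01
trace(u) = 1.74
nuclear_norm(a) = 4.84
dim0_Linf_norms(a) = [0.67, 0.79, 1.14, 1.06, 1.39]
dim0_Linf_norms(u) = [0.71, 0.51, 0.63, 0.96, 0.47]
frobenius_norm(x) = 1.60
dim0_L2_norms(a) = [0.77, 1.32, 1.21, 1.4, 1.69]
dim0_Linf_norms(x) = [0.48, 0.47, 0.48, 0.53, 0.36]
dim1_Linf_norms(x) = [0.45, 0.45, 0.47, 0.53, 0.48]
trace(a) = -0.51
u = a @ x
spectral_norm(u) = 1.85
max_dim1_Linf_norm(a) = 1.39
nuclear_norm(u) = 3.27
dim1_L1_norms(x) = [1.83, 0.96, 1.57, 1.17, 1.36]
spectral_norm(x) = 1.02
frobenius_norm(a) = 2.94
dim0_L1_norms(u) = [1.96, 1.36, 1.93, 2.34, 1.42]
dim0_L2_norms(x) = [0.6, 0.85, 0.77, 0.71, 0.62]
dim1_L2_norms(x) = [0.82, 0.54, 0.78, 0.72, 0.69]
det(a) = -0.00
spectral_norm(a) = 2.02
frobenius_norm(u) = 2.12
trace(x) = -1.24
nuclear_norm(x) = 3.11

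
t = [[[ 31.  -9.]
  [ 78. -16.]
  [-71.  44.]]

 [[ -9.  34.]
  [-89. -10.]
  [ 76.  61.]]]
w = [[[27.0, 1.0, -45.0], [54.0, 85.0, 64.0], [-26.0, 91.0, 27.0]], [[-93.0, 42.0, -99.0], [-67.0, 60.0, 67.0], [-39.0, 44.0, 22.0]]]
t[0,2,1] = 44.0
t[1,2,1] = 61.0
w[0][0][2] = -45.0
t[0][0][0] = 31.0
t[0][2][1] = 44.0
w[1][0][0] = -93.0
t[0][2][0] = -71.0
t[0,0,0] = 31.0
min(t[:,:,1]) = -16.0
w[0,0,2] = -45.0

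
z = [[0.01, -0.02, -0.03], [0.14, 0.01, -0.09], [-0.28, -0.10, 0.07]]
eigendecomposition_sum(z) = [[0.03, 0.00, -0.01], [0.16, 0.03, -0.08], [-0.24, -0.04, 0.11]] + [[0.0, -0.0, -0.00], [-0.00, 0.0, 0.00], [0.0, -0.00, -0.00]] + [[-0.02,  -0.02,  -0.02], [-0.02,  -0.02,  -0.02], [-0.04,  -0.06,  -0.04]]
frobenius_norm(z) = 0.35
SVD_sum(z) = [[0.01,0.00,-0.00], [0.14,0.04,-0.05], [-0.28,-0.08,0.09]] + [[-0.00, -0.02, -0.03], [-0.00, -0.03, -0.04], [-0.0, -0.02, -0.02]] + [[0.0, -0.0, 0.0], [-0.00, 0.00, -0.00], [-0.0, 0.0, -0.00]]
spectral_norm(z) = 0.34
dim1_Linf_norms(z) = [0.03, 0.14, 0.28]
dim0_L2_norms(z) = [0.31, 0.1, 0.12]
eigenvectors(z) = [[-0.09,-0.39,0.36], [-0.55,0.73,0.32], [0.83,-0.56,0.88]]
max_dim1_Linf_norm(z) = 0.28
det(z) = -0.00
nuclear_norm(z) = 0.42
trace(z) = 0.09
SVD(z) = [[-0.04, -0.5, 0.86],[-0.46, -0.76, -0.46],[0.89, -0.42, -0.20]] @ diag([0.3429137585489284, 0.07003505872488666, 0.002290141316368644]) @ [[-0.91, -0.27, 0.31], [0.07, 0.63, 0.77], [0.40, -0.73, 0.55]]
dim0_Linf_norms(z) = [0.28, 0.1, 0.09]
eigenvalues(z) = [0.17, 0.0, -0.08]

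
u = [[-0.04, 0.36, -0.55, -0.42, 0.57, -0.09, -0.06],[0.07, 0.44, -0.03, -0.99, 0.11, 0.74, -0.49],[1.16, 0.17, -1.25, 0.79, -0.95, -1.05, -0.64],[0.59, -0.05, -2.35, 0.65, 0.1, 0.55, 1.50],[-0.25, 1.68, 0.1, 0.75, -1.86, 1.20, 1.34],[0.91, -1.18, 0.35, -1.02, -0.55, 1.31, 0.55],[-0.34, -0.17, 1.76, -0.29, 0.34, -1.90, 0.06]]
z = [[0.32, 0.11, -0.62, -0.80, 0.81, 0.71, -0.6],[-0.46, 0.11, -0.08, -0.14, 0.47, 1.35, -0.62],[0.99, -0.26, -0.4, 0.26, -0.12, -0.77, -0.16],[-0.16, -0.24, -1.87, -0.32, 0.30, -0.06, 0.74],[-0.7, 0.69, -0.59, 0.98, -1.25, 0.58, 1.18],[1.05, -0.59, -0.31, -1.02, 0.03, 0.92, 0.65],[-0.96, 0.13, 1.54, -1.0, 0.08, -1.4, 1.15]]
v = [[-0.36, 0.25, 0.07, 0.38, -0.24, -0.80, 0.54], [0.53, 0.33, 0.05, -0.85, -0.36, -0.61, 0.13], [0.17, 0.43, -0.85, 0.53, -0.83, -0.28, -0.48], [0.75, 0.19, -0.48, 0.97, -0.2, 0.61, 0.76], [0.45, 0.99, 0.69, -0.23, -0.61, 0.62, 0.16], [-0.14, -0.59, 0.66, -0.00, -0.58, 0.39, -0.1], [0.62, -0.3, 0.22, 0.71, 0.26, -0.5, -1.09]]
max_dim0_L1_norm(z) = 5.79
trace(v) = -1.22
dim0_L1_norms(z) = [4.64, 2.13, 5.41, 4.52, 3.06, 5.79, 5.1]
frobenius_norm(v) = 3.78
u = v + z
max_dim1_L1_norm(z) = 6.26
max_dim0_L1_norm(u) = 6.84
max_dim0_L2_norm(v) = 1.63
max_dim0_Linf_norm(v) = 1.09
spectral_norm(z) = 3.24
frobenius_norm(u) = 6.38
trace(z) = 0.53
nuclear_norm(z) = 12.01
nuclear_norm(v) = 9.54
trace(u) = -0.69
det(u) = -0.02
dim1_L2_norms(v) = [1.15, 1.28, 1.49, 1.66, 1.58, 1.14, 1.59]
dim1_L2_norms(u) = [0.97, 1.41, 2.44, 2.98, 3.19, 2.39, 2.66]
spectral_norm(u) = 4.09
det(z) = -0.68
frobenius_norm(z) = 5.35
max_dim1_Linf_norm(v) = 1.09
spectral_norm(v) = 1.91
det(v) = -6.02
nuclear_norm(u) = 14.39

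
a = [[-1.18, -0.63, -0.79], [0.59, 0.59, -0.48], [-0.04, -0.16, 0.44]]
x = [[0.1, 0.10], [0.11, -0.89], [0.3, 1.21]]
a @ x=[[-0.42, -0.51], [-0.02, -1.05], [0.11, 0.67]]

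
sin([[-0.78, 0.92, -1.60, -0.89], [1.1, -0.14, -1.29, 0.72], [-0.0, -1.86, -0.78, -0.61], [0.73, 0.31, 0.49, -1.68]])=[[-1.29, 0.95, -1.03, 0.19], [0.6, -0.03, -0.72, -0.04], [-0.57, -0.77, -0.76, -0.63], [0.32, -0.22, -0.43, -1.49]]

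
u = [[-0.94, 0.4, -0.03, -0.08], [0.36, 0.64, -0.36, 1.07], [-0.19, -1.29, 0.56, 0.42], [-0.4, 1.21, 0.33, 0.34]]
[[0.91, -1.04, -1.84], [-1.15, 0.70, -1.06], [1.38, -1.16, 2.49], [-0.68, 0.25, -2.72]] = u@ [[-1.36, 1.41, 1.12], [-0.95, 0.69, -1.96], [-0.12, 0.13, 0.37], [-0.09, -0.19, -0.07]]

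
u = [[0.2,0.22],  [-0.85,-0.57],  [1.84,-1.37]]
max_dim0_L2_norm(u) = 2.04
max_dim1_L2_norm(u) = 2.29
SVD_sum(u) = [[0.04, -0.03], [-0.35, 0.22], [1.93, -1.22]] + [[0.16, 0.25], [-0.5, -0.79], [-0.09, -0.15]]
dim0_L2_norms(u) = [2.04, 1.5]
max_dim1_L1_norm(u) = 3.21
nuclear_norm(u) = 3.32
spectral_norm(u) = 2.33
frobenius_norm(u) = 2.53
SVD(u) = [[-0.02, 0.29], [0.18, -0.94], [-0.98, -0.18]] @ diag([2.325060105250651, 0.9961904973306229]) @ [[-0.85, 0.53],[0.53, 0.85]]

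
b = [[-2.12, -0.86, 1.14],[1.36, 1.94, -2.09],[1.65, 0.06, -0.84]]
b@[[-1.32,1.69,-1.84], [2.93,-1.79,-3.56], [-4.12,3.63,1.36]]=[[-4.42,2.09,8.51], [12.5,-8.76,-12.25], [1.46,-0.37,-4.39]]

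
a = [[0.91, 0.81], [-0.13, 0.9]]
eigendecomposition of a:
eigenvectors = [[0.93+0.00j,0.93-0.00j], [-0.01+0.37j,(-0.01-0.37j)]]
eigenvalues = [(0.9+0.32j), (0.9-0.32j)]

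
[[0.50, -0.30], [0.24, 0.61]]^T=[[0.50, 0.24], [-0.30, 0.61]]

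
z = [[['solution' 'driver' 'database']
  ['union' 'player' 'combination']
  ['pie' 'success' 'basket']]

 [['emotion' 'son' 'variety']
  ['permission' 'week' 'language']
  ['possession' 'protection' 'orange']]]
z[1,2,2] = 'orange'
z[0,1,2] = 'combination'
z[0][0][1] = 'driver'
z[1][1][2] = 'language'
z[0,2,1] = 'success'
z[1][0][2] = 'variety'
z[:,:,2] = [['database', 'combination', 'basket'], ['variety', 'language', 'orange']]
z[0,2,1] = 'success'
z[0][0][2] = 'database'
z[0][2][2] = 'basket'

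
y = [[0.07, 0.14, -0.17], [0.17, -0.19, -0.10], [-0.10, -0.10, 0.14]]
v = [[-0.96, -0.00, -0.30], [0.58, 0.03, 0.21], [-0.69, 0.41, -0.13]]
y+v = [[-0.89, 0.14, -0.47], [0.75, -0.16, 0.11], [-0.79, 0.31, 0.01]]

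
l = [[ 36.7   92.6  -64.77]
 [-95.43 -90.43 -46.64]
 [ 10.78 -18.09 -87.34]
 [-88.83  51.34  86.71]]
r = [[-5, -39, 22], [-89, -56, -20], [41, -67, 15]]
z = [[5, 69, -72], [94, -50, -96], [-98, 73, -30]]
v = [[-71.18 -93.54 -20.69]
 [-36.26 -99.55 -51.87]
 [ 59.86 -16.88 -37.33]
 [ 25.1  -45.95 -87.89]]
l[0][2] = -64.77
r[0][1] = -39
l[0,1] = 92.6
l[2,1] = -18.09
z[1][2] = -96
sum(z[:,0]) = 1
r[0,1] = -39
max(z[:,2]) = -30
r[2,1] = -67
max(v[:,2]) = -20.69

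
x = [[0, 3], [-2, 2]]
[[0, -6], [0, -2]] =x @ [[0, -1], [0, -2]]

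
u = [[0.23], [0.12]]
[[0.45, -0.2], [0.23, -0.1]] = u @ [[1.94, -0.85]]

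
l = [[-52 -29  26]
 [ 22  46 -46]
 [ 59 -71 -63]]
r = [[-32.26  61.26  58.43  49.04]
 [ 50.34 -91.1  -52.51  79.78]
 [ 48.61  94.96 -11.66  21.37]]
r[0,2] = 58.43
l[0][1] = -29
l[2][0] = 59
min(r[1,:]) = -91.1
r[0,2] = 58.43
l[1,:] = [22, 46, -46]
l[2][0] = 59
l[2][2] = -63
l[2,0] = 59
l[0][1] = -29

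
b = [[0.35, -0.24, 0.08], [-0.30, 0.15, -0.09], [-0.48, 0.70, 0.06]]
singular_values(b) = [0.99, 0.23, 0.0]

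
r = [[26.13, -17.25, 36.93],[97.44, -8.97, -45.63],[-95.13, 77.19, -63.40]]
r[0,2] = 36.93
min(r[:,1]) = -17.25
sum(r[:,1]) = 50.97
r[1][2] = -45.63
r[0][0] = 26.13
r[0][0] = 26.13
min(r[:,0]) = -95.13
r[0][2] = 36.93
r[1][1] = -8.97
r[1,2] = -45.63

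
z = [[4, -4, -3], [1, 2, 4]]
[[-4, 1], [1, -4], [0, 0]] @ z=[[-15, 18, 16], [0, -12, -19], [0, 0, 0]]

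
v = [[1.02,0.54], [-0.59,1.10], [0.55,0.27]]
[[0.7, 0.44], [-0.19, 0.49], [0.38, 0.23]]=v@[[0.61, 0.15], [0.15, 0.53]]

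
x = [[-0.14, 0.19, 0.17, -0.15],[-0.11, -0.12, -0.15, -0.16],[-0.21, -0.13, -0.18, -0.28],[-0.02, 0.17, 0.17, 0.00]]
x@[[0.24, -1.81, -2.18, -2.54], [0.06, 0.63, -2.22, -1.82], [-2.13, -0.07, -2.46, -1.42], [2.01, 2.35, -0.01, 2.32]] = [[-0.69, 0.01, -0.53, -0.58], [-0.04, -0.24, 0.88, 0.34], [-0.24, -0.35, 1.19, 0.38], [-0.36, 0.13, -0.75, -0.5]]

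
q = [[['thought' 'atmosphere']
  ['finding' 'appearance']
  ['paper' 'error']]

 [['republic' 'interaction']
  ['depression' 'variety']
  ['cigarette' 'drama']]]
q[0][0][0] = 'thought'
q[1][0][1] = 'interaction'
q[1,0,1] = 'interaction'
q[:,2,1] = ['error', 'drama']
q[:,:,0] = [['thought', 'finding', 'paper'], ['republic', 'depression', 'cigarette']]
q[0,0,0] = 'thought'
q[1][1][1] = 'variety'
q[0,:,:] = [['thought', 'atmosphere'], ['finding', 'appearance'], ['paper', 'error']]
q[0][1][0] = 'finding'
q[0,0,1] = 'atmosphere'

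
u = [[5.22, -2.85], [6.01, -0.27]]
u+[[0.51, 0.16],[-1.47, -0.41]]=[[5.73, -2.69], [4.54, -0.68]]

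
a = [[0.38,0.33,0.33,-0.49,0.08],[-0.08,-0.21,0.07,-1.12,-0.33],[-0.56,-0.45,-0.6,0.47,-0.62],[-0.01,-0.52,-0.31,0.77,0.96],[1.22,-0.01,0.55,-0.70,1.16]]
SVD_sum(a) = [[0.39,  0.09,  0.25,  -0.32,  0.34],[0.19,  0.04,  0.12,  -0.16,  0.17],[-0.68,  -0.15,  -0.43,  0.56,  -0.60],[-0.04,  -0.01,  -0.02,  0.03,  -0.03],[1.09,  0.24,  0.69,  -0.90,  0.96]] + [[-0.04, 0.07, 0.05, -0.25, -0.24], [-0.12, 0.20, 0.14, -0.67, -0.65], [0.0, -0.01, -0.0, 0.02, 0.02], [0.16, -0.28, -0.19, 0.92, 0.88], [0.04, -0.07, -0.05, 0.25, 0.24]] + [[0.03, 0.15, 0.07, 0.09, -0.03], [-0.09, -0.48, -0.21, -0.27, 0.11], [-0.04, -0.25, -0.11, -0.14, 0.06], [-0.05, -0.27, -0.12, -0.15, 0.06], [-0.02, -0.14, -0.06, -0.08, 0.03]] + [[0.00, -0.00, -0.0, 0.00, -0.00], [-0.07, 0.02, 0.02, -0.02, 0.04], [0.16, -0.05, -0.05, 0.04, -0.1], [-0.08, 0.03, 0.03, -0.02, 0.05], [0.11, -0.04, -0.03, 0.03, -0.07]] + [[0.0, 0.02, -0.03, -0.01, 0.01], [0.0, 0.00, -0.0, -0.0, 0.0], [0.00, 0.01, -0.01, -0.00, 0.00], [0.0, 0.01, -0.01, -0.00, 0.00], [-0.00, -0.00, 0.01, 0.00, -0.00]]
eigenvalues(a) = [(1.17+1.03j), (1.17-1.03j), (-0.68+0j), (-0.08+0.13j), (-0.08-0.13j)]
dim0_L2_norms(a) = [1.4, 0.79, 0.93, 1.67, 1.66]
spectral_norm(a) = 2.31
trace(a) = 1.50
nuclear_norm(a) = 5.16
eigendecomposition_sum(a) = [[0.22+0.22j, 0.08-0.05j, 0.14+0.06j, (-0.28+0.04j), 0.03+0.36j], [(0.11+0.42j), 0.13+0.00j, 0.12+0.17j, (-0.36-0.15j), -0.22+0.44j], [-0.37-0.11j, (-0.06+0.1j), -0.19+0.01j, (0.29-0.21j), -0.24-0.37j], [(0.02-0.62j), -0.18-0.06j, (-0.1-0.29j), (0.44+0.37j), (0.49-0.52j)], [0.62-0.05j, (0.04-0.18j), (0.28-0.13j), -0.32+0.47j, 0.57+0.43j]] + [[0.22-0.22j,(0.08+0.05j),(0.14-0.06j),-0.28-0.04j,0.03-0.36j],[0.11-0.42j,(0.13-0j),(0.12-0.17j),-0.36+0.15j,(-0.22-0.44j)],[-0.37+0.11j,-0.06-0.10j,-0.19-0.01j,0.29+0.21j,(-0.24+0.37j)],[(0.02+0.62j),-0.18+0.06j,-0.10+0.29j,0.44-0.37j,(0.49+0.52j)],[0.62+0.05j,0.04+0.18j,(0.28+0.13j),(-0.32-0.47j),0.57-0.43j]] + [[0.07+0.00j,(0.17+0j),(0.09-0j),(0.12+0j),(-0.01-0j)], [-0.16-0.00j,-0.40-0.00j,(-0.21+0j),(-0.29-0j),0.02+0.00j], [(-0.17-0j),-0.42-0.00j,-0.22+0.00j,-0.30-0.00j,0.02+0.00j], [-0.08-0.00j,-0.19-0.00j,-0.10+0.00j,-0.14-0.00j,0.01+0.00j], [(-0.03-0j),(-0.06-0j),-0.03+0.00j,-0.05-0.00j,0.00+0.00j]] + [[-0.07+0.02j,-0.00+0.02j,-0.02-0.02j,(-0.02+0.02j),(0.01-0.02j)],[(-0.07-0.11j),(-0.03+0.01j),0.02-0.04j,(-0.05-0.03j),0.04+0.01j],[(0.18+0.12j),(0.05-0.03j),(-0+0.07j),0.10+0.01j,-0.08+0.00j],[0.01+0.04j,(0.01+0j),-0.01+0.01j,(0.01+0.01j),-0.01-0.01j],[0.00-0.05j,(-0.01-0.01j),(0.02-0.01j),(-0.01-0.02j),(0.01+0.02j)]] + [[-0.07-0.02j, -0.00-0.02j, (-0.02+0.02j), -0.02-0.02j, 0.01+0.02j], [(-0.07+0.11j), (-0.03-0.01j), (0.02+0.04j), (-0.05+0.03j), 0.04-0.01j], [(0.18-0.12j), 0.05+0.03j, (-0-0.07j), (0.1-0.01j), (-0.08-0j)], [0.01-0.04j, (0.01-0j), -0.01-0.01j, (0.01-0.01j), -0.01+0.01j], [0.05j, (-0.01+0.01j), (0.02+0.01j), -0.01+0.02j, (0.01-0.02j)]]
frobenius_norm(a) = 3.00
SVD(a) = [[-0.29, -0.21, -0.24, -0.00, -0.90], [-0.14, -0.57, 0.75, 0.31, -0.02], [0.5, 0.01, 0.39, -0.72, -0.26], [0.03, 0.77, 0.42, 0.37, -0.30], [-0.80, 0.21, 0.21, -0.49, 0.15]] @ diag([2.31095414320414, 1.716960437238282, 0.803338483138094, 0.2843168666148088, 0.04300006783556847]) @ [[-0.59, -0.13, -0.37, 0.48, -0.52], [0.12, -0.21, -0.14, 0.69, 0.67], [-0.14, -0.79, -0.34, -0.45, 0.18], [-0.78, 0.25, 0.25, -0.19, 0.47], [-0.07, -0.5, 0.82, 0.21, -0.19]]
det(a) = -0.04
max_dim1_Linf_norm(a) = 1.22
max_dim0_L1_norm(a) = 3.55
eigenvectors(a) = [[(0.19-0.21j), (0.19+0.21j), (-0.27+0j), (-0.16+0.21j), (-0.16-0.21j)], [0.37-0.11j, 0.37+0.11j, 0.63+0.00j, (-0.44-0.16j), -0.44+0.16j], [(-0.09+0.34j), (-0.09-0.34j), (0.66+0j), 0.80+0.00j, 0.80-0.00j], [-0.57+0.00j, -0.57-0.00j, (0.3+0j), (0.13+0.1j), (0.13-0.1j)], [(-0.06-0.56j), (-0.06+0.56j), (0.1+0j), (-0.11-0.16j), -0.11+0.16j]]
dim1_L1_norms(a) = [1.61, 1.81, 2.7, 2.57, 3.64]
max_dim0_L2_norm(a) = 1.67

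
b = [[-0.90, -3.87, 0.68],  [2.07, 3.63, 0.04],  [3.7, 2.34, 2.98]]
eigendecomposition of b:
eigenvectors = [[(-0.6+0.11j),(-0.6-0.11j),(-0.05+0j)],[0.46+0.09j,0.46-0.09j,0.23+0.00j],[(0.64+0j),(0.64-0j),0.97+0.00j]]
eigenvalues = [(1.19+0.96j), (1.19-0.96j), (3.33+0j)]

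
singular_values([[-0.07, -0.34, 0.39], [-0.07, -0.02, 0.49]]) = [0.68, 0.24]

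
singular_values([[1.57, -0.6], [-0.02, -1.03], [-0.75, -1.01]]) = [1.75, 1.55]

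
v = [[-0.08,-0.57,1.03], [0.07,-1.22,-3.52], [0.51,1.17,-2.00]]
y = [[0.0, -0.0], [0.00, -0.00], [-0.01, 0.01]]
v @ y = [[-0.01, 0.01], [0.04, -0.04], [0.02, -0.02]]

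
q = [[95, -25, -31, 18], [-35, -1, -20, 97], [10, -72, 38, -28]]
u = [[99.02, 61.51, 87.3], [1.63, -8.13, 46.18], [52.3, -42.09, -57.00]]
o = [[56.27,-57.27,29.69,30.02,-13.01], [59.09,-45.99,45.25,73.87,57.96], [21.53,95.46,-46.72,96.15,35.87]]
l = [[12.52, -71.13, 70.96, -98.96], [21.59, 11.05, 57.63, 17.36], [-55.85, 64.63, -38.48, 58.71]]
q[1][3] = 97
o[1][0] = 59.09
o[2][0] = 21.53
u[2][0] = 52.3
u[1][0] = 1.63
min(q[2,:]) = -72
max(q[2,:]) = 38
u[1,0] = 1.63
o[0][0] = 56.27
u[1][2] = 46.18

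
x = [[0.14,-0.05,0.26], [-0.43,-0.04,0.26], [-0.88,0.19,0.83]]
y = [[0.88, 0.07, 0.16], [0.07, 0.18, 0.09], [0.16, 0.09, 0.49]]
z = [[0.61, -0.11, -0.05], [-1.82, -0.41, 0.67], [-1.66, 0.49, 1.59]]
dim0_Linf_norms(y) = [0.88, 0.18, 0.49]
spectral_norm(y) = 0.95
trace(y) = 1.55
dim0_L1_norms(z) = [4.09, 1.01, 2.31]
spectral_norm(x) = 1.32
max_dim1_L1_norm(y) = 1.11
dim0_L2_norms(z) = [2.54, 0.65, 1.73]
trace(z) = 1.79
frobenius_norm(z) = 3.14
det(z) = -0.72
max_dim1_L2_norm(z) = 2.35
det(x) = -0.05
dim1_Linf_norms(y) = [0.88, 0.18, 0.49]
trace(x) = 0.93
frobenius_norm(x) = 1.36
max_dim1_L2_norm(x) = 1.22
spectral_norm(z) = 3.00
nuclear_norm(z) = 4.15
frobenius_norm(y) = 1.06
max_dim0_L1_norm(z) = 4.09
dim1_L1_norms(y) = [1.11, 0.34, 0.74]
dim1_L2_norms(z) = [0.62, 1.98, 2.35]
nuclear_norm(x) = 1.74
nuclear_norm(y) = 1.55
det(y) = 0.07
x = y @ z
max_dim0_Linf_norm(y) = 0.88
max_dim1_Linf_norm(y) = 0.88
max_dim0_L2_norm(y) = 0.9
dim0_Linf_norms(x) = [0.88, 0.19, 0.83]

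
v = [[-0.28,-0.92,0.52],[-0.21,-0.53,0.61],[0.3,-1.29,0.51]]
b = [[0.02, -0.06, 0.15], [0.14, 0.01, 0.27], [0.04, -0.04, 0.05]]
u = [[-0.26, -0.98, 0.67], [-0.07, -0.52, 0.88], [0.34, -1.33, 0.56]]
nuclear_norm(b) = 0.45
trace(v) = -0.30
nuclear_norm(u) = 2.97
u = b + v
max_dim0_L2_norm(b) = 0.31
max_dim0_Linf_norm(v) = 1.29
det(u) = -0.38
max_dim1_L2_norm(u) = 1.48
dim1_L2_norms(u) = [1.22, 1.02, 1.48]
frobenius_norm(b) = 0.35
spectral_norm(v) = 1.89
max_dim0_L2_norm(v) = 1.67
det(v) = -0.19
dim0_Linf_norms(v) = [0.3, 1.29, 0.61]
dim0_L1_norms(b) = [0.2, 0.11, 0.47]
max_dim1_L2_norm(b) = 0.3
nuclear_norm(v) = 2.61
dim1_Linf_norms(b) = [0.15, 0.27, 0.05]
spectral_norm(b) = 0.34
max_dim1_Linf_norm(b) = 0.27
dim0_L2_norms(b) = [0.15, 0.07, 0.31]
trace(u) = -0.22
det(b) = -0.00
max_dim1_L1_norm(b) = 0.42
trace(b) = 0.08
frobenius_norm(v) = 1.98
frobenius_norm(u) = 2.17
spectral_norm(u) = 2.07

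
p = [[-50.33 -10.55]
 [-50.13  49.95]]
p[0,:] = [-50.33, -10.55]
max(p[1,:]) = 49.95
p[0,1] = -10.55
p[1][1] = 49.95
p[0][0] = -50.33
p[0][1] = -10.55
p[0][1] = -10.55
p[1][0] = -50.13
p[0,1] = -10.55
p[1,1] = 49.95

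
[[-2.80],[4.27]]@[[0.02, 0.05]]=[[-0.06, -0.14], [0.09, 0.21]]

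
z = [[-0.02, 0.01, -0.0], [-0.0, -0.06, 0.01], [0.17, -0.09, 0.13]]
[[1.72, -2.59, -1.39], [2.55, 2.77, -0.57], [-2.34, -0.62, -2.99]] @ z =[[-0.27, 0.30, -0.21], [-0.15, -0.09, -0.05], [-0.46, 0.28, -0.39]]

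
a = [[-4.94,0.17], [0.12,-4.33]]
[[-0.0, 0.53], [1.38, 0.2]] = a@ [[-0.01, -0.11], [-0.32, -0.05]]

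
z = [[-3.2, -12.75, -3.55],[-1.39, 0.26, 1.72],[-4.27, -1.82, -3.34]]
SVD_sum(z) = [[-4.06,-12.24,-4.21], [0.11,0.32,0.11], [-1.18,-3.57,-1.23]] + [[0.92, -0.5, 0.57], [-0.27, 0.15, -0.17], [-3.17, 1.74, -1.99]] + [[-0.06, -0.01, 0.08], [-1.23, -0.21, 1.78], [0.09, 0.01, -0.13]]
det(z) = 132.67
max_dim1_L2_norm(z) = 13.62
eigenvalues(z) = [4.58, -6.15, -4.71]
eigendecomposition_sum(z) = [[1.72, -4.34, -1.71], [-0.84, 2.13, 0.84], [-0.73, 1.85, 0.73]] + [[-8.44, -16.90, -0.32],[1.38, 2.76, 0.05],[-11.96, -23.93, -0.46]] + [[3.53, 8.49, -1.51], [-1.93, -4.63, 0.83], [8.42, 20.26, -3.61]]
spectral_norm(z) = 14.13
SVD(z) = [[-0.96, 0.28, -0.05], [0.02, -0.08, -1.0], [-0.28, -0.96, 0.07]] @ diag([14.133259203223458, 4.309225303390613, 2.1784309902123695]) @ [[0.30,0.9,0.31], [0.77,-0.42,0.48], [0.56,0.09,-0.82]]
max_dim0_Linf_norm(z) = 12.75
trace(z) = -6.28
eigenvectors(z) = [[-0.84, 0.57, 0.38], [0.41, -0.09, -0.21], [0.36, 0.81, 0.9]]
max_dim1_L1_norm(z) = 19.5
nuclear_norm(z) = 20.62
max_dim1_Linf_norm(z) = 12.75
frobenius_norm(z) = 14.94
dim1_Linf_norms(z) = [12.75, 1.72, 4.27]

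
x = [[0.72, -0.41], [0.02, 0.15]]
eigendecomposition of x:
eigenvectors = [[1.0, 0.59], [0.04, 0.8]]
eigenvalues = [0.71, 0.16]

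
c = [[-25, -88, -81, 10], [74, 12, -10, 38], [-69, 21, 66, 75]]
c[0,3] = 10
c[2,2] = 66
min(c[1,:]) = -10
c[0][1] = -88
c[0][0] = -25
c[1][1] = 12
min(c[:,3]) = 10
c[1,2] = -10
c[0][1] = -88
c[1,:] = [74, 12, -10, 38]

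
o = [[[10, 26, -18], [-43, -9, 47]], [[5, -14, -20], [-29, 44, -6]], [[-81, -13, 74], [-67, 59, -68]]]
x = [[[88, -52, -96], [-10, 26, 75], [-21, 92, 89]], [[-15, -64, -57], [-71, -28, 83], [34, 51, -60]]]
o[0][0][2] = -18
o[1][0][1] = -14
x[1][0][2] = -57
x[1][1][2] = 83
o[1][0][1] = -14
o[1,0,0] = 5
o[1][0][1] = -14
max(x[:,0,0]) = 88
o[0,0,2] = -18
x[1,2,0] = 34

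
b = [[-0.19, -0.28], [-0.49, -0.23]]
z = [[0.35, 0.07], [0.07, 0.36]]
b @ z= [[-0.09, -0.11], [-0.19, -0.12]]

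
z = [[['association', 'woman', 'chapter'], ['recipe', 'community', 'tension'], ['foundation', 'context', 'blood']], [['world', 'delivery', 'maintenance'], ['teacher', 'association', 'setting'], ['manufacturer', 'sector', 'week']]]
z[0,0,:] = ['association', 'woman', 'chapter']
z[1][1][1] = 'association'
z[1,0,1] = 'delivery'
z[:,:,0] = [['association', 'recipe', 'foundation'], ['world', 'teacher', 'manufacturer']]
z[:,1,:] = [['recipe', 'community', 'tension'], ['teacher', 'association', 'setting']]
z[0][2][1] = 'context'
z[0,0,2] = 'chapter'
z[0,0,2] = 'chapter'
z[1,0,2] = 'maintenance'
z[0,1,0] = 'recipe'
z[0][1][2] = 'tension'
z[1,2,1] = 'sector'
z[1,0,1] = 'delivery'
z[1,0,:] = ['world', 'delivery', 'maintenance']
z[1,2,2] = 'week'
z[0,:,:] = [['association', 'woman', 'chapter'], ['recipe', 'community', 'tension'], ['foundation', 'context', 'blood']]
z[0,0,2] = 'chapter'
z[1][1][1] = 'association'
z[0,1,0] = 'recipe'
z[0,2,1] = 'context'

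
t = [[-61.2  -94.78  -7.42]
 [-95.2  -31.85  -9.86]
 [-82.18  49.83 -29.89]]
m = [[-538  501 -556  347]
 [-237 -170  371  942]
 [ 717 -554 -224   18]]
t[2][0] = -82.18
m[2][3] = 18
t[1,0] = -95.2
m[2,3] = 18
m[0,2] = -556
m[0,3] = 347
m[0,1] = 501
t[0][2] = -7.42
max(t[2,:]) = 49.83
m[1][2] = 371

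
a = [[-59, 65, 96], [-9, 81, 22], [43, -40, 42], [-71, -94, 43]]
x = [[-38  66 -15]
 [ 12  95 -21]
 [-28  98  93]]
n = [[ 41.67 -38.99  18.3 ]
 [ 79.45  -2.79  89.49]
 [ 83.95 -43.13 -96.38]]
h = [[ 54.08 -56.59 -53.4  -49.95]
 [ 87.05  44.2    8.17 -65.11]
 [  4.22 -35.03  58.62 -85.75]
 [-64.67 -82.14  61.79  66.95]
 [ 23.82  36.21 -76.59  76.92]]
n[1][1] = -2.79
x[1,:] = [12, 95, -21]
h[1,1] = 44.2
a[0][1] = 65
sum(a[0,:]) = 102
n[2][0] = 83.95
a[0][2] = 96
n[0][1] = -38.99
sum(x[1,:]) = 86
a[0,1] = 65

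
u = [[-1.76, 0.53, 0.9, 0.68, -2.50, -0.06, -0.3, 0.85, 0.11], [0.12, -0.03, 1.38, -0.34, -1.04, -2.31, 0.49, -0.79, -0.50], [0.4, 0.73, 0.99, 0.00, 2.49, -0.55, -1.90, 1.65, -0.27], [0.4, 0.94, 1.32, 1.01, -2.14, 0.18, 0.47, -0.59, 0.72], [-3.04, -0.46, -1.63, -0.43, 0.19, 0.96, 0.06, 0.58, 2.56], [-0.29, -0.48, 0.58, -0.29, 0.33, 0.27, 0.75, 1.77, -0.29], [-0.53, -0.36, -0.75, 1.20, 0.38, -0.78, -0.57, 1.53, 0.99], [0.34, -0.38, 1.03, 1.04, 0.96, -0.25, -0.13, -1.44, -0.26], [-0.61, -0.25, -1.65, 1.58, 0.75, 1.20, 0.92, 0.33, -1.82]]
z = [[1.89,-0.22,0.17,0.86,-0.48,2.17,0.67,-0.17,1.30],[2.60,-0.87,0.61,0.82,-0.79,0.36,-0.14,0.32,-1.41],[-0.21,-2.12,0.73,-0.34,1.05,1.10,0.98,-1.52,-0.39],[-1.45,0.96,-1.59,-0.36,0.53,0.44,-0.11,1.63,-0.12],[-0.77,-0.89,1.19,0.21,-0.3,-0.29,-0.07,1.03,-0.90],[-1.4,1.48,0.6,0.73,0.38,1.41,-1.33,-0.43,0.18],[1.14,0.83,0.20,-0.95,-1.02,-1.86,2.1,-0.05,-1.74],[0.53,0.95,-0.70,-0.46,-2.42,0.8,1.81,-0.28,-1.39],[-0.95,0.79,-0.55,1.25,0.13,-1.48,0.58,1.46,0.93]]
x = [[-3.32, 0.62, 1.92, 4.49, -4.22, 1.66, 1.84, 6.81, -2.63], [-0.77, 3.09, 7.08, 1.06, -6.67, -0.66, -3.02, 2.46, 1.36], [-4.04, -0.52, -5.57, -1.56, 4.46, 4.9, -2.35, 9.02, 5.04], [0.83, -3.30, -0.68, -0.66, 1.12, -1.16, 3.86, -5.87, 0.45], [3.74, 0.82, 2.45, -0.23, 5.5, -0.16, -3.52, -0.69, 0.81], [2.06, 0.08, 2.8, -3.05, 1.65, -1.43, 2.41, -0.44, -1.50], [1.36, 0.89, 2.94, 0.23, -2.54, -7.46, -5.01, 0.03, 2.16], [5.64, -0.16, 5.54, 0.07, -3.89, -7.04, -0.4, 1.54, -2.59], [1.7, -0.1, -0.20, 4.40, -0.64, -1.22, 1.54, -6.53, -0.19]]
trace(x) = -6.05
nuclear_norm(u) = 25.74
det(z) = 3034.69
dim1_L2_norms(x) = [10.61, 11.11, 14.36, 8.04, 8.03, 5.87, 10.16, 11.68, 8.32]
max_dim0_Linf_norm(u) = 3.04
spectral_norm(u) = 5.37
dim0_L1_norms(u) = [7.49, 4.16, 10.23, 6.57, 10.78, 6.56, 5.59, 9.53, 7.52]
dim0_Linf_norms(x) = [5.64, 3.3, 7.08, 4.49, 6.67, 7.46, 5.01, 9.02, 5.04]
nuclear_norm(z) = 25.76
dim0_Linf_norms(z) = [2.6, 2.12, 1.59, 1.25, 2.42, 2.17, 2.1, 1.63, 1.74]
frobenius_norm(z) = 9.71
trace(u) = -3.16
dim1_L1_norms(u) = [7.69, 7.0, 8.98, 7.77, 9.91, 5.05, 7.09, 5.83, 9.11]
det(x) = -8272917.14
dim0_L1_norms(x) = [23.46, 9.58, 29.18, 15.75, 30.69, 25.69, 23.95, 33.39, 16.73]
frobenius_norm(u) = 9.72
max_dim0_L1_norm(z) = 10.94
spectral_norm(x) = 19.28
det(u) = -2721.68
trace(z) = 5.25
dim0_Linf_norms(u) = [3.04, 0.94, 1.65, 1.58, 2.5, 2.31, 1.9, 1.77, 2.56]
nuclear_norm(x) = 73.16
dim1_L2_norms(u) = [3.42, 3.09, 3.82, 3.08, 4.49, 2.17, 2.61, 2.35, 3.45]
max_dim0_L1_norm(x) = 33.39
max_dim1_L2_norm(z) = 3.86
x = z @ u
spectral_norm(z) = 5.53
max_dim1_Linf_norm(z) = 2.6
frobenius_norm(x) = 30.24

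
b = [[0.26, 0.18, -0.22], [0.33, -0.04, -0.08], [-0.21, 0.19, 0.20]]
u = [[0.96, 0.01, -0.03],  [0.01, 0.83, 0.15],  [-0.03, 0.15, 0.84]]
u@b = [[0.26, 0.17, -0.22], [0.25, -0.0, -0.04], [-0.13, 0.15, 0.16]]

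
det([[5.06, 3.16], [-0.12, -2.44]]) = -11.967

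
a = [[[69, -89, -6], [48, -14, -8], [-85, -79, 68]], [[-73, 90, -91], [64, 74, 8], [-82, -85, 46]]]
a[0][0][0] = 69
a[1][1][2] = 8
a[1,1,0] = 64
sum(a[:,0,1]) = 1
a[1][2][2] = 46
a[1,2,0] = -82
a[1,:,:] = [[-73, 90, -91], [64, 74, 8], [-82, -85, 46]]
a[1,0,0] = -73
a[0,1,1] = -14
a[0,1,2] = -8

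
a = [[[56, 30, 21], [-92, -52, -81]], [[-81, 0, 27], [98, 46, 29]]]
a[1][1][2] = 29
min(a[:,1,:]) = -92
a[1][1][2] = 29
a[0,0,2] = 21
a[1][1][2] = 29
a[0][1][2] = -81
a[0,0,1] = 30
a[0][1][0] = -92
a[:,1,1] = [-52, 46]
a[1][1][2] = 29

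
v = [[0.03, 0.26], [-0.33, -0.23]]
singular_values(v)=[0.45, 0.18]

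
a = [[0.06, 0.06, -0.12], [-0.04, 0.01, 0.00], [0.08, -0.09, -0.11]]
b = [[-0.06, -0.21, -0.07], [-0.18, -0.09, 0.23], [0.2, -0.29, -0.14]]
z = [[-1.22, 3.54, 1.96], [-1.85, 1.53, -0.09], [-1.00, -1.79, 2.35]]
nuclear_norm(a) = 0.33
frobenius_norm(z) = 5.78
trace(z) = 2.66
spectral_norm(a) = 0.19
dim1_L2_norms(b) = [0.23, 0.31, 0.38]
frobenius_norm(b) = 0.54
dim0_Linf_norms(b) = [0.2, 0.29, 0.23]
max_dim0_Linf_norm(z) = 3.54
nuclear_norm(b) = 0.84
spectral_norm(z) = 4.64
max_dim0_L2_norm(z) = 4.25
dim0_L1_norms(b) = [0.44, 0.59, 0.44]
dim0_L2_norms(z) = [2.43, 4.25, 3.06]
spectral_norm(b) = 0.43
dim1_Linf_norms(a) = [0.12, 0.04, 0.11]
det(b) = -0.01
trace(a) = -0.04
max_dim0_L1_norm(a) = 0.23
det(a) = -0.00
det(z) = 21.01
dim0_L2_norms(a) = [0.11, 0.11, 0.16]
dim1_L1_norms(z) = [6.72, 3.47, 5.14]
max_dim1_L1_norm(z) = 6.72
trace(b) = -0.29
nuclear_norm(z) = 9.21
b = z @ a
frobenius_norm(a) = 0.22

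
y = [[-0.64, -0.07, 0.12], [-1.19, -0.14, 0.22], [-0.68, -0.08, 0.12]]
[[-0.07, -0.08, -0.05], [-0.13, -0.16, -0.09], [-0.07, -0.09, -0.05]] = y@[[0.12, 0.12, 0.06], [-0.07, 0.23, 0.23], [0.02, 0.07, 0.06]]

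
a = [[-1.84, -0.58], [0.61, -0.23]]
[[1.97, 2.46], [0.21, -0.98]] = a @ [[-0.43, -1.46], [-2.04, 0.39]]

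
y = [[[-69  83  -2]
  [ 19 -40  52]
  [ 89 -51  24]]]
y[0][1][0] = 19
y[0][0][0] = -69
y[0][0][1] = 83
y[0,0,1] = 83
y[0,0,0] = -69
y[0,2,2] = 24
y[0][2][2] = 24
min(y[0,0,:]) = -69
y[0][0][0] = -69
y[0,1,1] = -40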